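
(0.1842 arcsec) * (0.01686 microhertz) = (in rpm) 1.438e-13. Check: 1 arcsec = 4.8481368e-06 rad, so 0.1842 arcsec = 0.1842 * 4.8481368e-06 = 8.930268e-07 rad. 1 microhertz = 1e-06 Hz, so 0.01686 microhertz = 0.01686 * 1e-06 = 1.686e-08 Hz. Combine: 8.930268e-07 rad * 1.686e-08 Hz = 1.5056432e-14 rad/s. 1 rpm = 0.10471976 rad/s, so 1.5056432e-14 rad/s = 1.5056432e-14 / 0.10471976 = 1.4377833e-13 rpm ≈ 1.438e-13 rpm (4 s.f.).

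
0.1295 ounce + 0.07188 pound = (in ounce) 1.28. Check: 1 ounce = 0.028349523 kg, so 0.1295 ounce = 0.1295 * 0.028349523 = 0.0036712632 kg. 1 pound = 0.45359237 kg, so 0.07188 pound = 0.07188 * 0.45359237 = 0.03260422 kg. Sum: 0.0036712632 + 0.03260422 = 0.036275483 kg. 1 ounce = 0.028349523 kg, so 0.036275483 kg = 0.036275483 / 0.028349523 = 1.27958 ounce ≈ 1.28 ounce (4 s.f.).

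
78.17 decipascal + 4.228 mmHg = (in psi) 0.08289. Check: 1 decipascal = 0.1 Pa, so 78.17 decipascal = 78.17 * 0.1 = 7.817 Pa. 1 mmHg = 133.32237 Pa, so 4.228 mmHg = 4.228 * 133.32237 = 563.68697 Pa. Sum: 7.817 + 563.68697 = 571.50397 Pa. 1 psi = 6894.7573 Pa, so 571.50397 Pa = 571.50397 / 6894.7573 = 0.082889643 psi ≈ 0.08289 psi (4 s.f.).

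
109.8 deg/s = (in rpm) 1 deg/s = 0.017453293 rad/s, so 109.8 deg/s = 109.8 * 0.017453293 = 1.9163715 rad/s. 1 rpm = 0.10471976 rad/s, so 1.9163715 rad/s = 1.9163715 / 0.10471976 = 18.3 rpm. Final answer: 18.3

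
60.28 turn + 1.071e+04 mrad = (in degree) 2.231e+04. Check: 1 turn = 6.2831853 rad, so 60.28 turn = 60.28 * 6.2831853 = 378.75041 rad. 1 mrad = 0.001 rad, so 1.071e+04 mrad = 1.071e+04 * 0.001 = 10.71 rad. Sum: 378.75041 + 10.71 = 389.46041 rad. 1 degree = 0.017453293 rad, so 389.46041 rad = 389.46041 / 0.017453293 = 22314.438 degree ≈ 2.231e+04 degree (4 s.f.).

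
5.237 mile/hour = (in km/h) 8.428. Check: 1 mile/hour = 0.44704 m/s, so 5.237 mile/hour = 5.237 * 0.44704 = 2.3411485 m/s. 1 km/h = 0.27777778 m/s, so 2.3411485 m/s = 2.3411485 / 0.27777778 = 8.4281345 km/h ≈ 8.428 km/h (4 s.f.).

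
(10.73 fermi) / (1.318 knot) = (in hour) 4.396e-18. Check: 1 fermi = 1e-15 m, so 10.73 fermi = 10.73 * 1e-15 = 1.073e-14 m. 1 knot = 0.51444444 m/s, so 1.318 knot = 1.318 * 0.51444444 = 0.67803778 m/s. Combine: 1.073e-14 m / 0.67803778 m/s = 1.5825077e-14 s. 1 hour = 3600 s, so 1.5825077e-14 s = 1.5825077e-14 / 3600 = 4.3958547e-18 hour ≈ 4.396e-18 hour (4 s.f.).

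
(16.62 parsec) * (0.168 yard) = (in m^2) 1 parsec = 3.0856776e+16 m, so 16.62 parsec = 16.62 * 3.0856776e+16 = 5.1283961e+17 m. 1 yard = 0.9144 m, so 0.168 yard = 0.168 * 0.9144 = 0.1536192 m. Combine: 5.1283961e+17 m * 0.1536192 m = 7.8782011e+16 m^2. Result: 7.8782011e+16 m^2 ≈ 7.878e+16 m^2 (4 s.f.). Final answer: 7.878e+16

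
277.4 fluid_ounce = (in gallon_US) 2.167. Check: 1 fluid_ounce = 2.957353e-05 m^3, so 277.4 fluid_ounce = 277.4 * 2.957353e-05 = 0.0082036971 m^3. 1 gallon_US = 0.0037854118 m^3, so 0.0082036971 m^3 = 0.0082036971 / 0.0037854118 = 2.1671875 gallon_US ≈ 2.167 gallon_US (4 s.f.).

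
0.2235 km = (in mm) 2.235e+05. Check: 1 km = 1000 m, so 0.2235 km = 0.2235 * 1000 = 223.5 m. 1 mm = 0.001 m, so 223.5 m = 223.5 / 0.001 = 223500 mm ≈ 2.235e+05 mm (4 s.f.).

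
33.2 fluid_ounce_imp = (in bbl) 0.005933. Check: 1 fluid_ounce_imp = 2.8413063e-05 m^3, so 33.2 fluid_ounce_imp = 33.2 * 2.8413063e-05 = 0.00094331368 m^3. 1 bbl = 0.15898729 m^3, so 0.00094331368 m^3 = 0.00094331368 / 0.15898729 = 0.0059332645 bbl ≈ 0.005933 bbl (4 s.f.).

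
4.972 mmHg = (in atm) 0.006542. Check: 1 mmHg = 133.32237 Pa, so 4.972 mmHg = 4.972 * 133.32237 = 662.87882 Pa. 1 atm = 101325 Pa, so 662.87882 Pa = 662.87882 / 101325 = 0.0065421053 atm ≈ 0.006542 atm (4 s.f.).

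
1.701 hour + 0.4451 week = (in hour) 1 hour = 3600 s, so 1.701 hour = 1.701 * 3600 = 6123.6 s. 1 week = 604800 s, so 0.4451 week = 0.4451 * 604800 = 269196.48 s. Sum: 6123.6 + 269196.48 = 275320.08 s. 1 hour = 3600 s, so 275320.08 s = 275320.08 / 3600 = 76.4778 hour ≈ 76.48 hour (4 s.f.). Final answer: 76.48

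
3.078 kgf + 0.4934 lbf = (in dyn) 3.238e+06. Check: 1 kgf = 9.80665 N, so 3.078 kgf = 3.078 * 9.80665 = 30.184869 N. 1 lbf = 4.4482216 N, so 0.4934 lbf = 0.4934 * 4.4482216 = 2.1947525 N. Sum: 30.184869 + 2.1947525 = 32.379621 N. 1 dyn = 1e-05 N, so 32.379621 N = 32.379621 / 1e-05 = 3237962.1 dyn ≈ 3.238e+06 dyn (4 s.f.).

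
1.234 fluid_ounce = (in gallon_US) 1 fluid_ounce = 2.957353e-05 m^3, so 1.234 fluid_ounce = 1.234 * 2.957353e-05 = 3.6493735e-05 m^3. 1 gallon_US = 0.0037854118 m^3, so 3.6493735e-05 m^3 = 3.6493735e-05 / 0.0037854118 = 0.009640625 gallon_US ≈ 0.009641 gallon_US (4 s.f.). Final answer: 0.009641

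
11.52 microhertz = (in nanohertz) 1 microhertz = 1e-06 Hz, so 11.52 microhertz = 11.52 * 1e-06 = 1.152e-05 Hz. 1 nanohertz = 1e-09 Hz, so 1.152e-05 Hz = 1.152e-05 / 1e-09 = 11520 nanohertz ≈ 1.152e+04 nanohertz (4 s.f.). Final answer: 1.152e+04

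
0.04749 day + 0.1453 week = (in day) 1.065. Check: 1 day = 86400 s, so 0.04749 day = 0.04749 * 86400 = 4103.136 s. 1 week = 604800 s, so 0.1453 week = 0.1453 * 604800 = 87877.44 s. Sum: 4103.136 + 87877.44 = 91980.576 s. 1 day = 86400 s, so 91980.576 s = 91980.576 / 86400 = 1.06459 day ≈ 1.065 day (4 s.f.).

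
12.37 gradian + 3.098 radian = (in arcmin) 1 gradian = 0.015707963 rad, so 12.37 gradian = 12.37 * 0.015707963 = 0.19430751 rad. 3.098 radian = 3.098 rad. Sum: 0.19430751 + 3.098 = 3.2923075 rad. 1 arcmin = 0.00029088821 rad, so 3.2923075 rad = 3.2923075 / 0.00029088821 = 11318.119 arcmin ≈ 1.132e+04 arcmin (4 s.f.). Final answer: 1.132e+04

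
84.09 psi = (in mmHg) 1 psi = 6894.7573 Pa, so 84.09 psi = 84.09 * 6894.7573 = 579780.14 Pa. 1 mmHg = 133.32237 Pa, so 579780.14 Pa = 579780.14 / 133.32237 = 4348.7087 mmHg ≈ 4349 mmHg (4 s.f.). Final answer: 4349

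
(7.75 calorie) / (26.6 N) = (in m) 1 calorie = 4.184 J, so 7.75 calorie = 7.75 * 4.184 = 32.426 J. 26.6 N is already in N. Combine: 32.426 J / 26.6 N = 1.2190226 m. Result: 1.2190226 m ≈ 1.219 m (4 s.f.). Final answer: 1.219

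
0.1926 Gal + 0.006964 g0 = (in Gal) 7.022. Check: 1 Gal = 0.01 m/s^2, so 0.1926 Gal = 0.1926 * 0.01 = 0.001926 m/s^2. 1 g0 = 9.80665 m/s^2, so 0.006964 g0 = 0.006964 * 9.80665 = 0.068293511 m/s^2. Sum: 0.001926 + 0.068293511 = 0.070219511 m/s^2. 1 Gal = 0.01 m/s^2, so 0.070219511 m/s^2 = 0.070219511 / 0.01 = 7.0219511 Gal ≈ 7.022 Gal (4 s.f.).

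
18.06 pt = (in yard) 0.006968. Check: 1 pt = 0.00035277778 m, so 18.06 pt = 18.06 * 0.00035277778 = 0.0063711667 m. 1 yard = 0.9144 m, so 0.0063711667 m = 0.0063711667 / 0.9144 = 0.0069675926 yard ≈ 0.006968 yard (4 s.f.).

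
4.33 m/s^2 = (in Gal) 1 Gal = 0.01 m/s^2, so 4.33 m/s^2 = 4.33 / 0.01 = 433 Gal. Final answer: 433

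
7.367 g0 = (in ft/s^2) 237. Check: 1 g0 = 9.80665 m/s^2, so 7.367 g0 = 7.367 * 9.80665 = 72.245591 m/s^2. 1 ft/s^2 = 0.3048 m/s^2, so 72.245591 m/s^2 = 72.245591 / 0.3048 = 237.02622 ft/s^2 ≈ 237 ft/s^2 (4 s.f.).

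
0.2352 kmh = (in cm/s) 6.533. Check: 1 kmh = 0.27777778 m/s, so 0.2352 kmh = 0.2352 * 0.27777778 = 0.065333333 m/s. 1 cm/s = 0.01 m/s, so 0.065333333 m/s = 0.065333333 / 0.01 = 6.5333333 cm/s ≈ 6.533 cm/s (4 s.f.).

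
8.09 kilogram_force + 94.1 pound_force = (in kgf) 50.77. Check: 1 kilogram_force = 9.80665 N, so 8.09 kilogram_force = 8.09 * 9.80665 = 79.335798 N. 1 pound_force = 4.4482216 N, so 94.1 pound_force = 94.1 * 4.4482216 = 418.57765 N. Sum: 79.335798 + 418.57765 = 497.91345 N. 1 kgf = 9.80665 N, so 497.91345 N = 497.91345 / 9.80665 = 50.773042 kgf ≈ 50.77 kgf (4 s.f.).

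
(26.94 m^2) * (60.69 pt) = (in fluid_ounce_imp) 2.03e+04. Check: 26.94 m^2 is already in m^2. 1 pt = 0.00035277778 m, so 60.69 pt = 60.69 * 0.00035277778 = 0.021410083 m. Combine: 26.94 m^2 * 0.021410083 m = 0.57678764 m^3. 1 fluid_ounce_imp = 2.8413063e-05 m^3, so 0.57678764 m^3 = 0.57678764 / 2.8413063e-05 = 20300.087 fluid_ounce_imp ≈ 2.03e+04 fluid_ounce_imp (4 s.f.).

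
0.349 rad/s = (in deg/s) 20. Check: 1 deg/s = 0.017453293 rad/s, so 0.349 rad/s = 0.349 / 0.017453293 = 19.996227 deg/s ≈ 20 deg/s (4 s.f.).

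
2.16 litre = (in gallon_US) 1 litre = 0.001 m^3, so 2.16 litre = 2.16 * 0.001 = 0.00216 m^3. 1 gallon_US = 0.0037854118 m^3, so 0.00216 m^3 = 0.00216 / 0.0037854118 = 0.57061163 gallon_US ≈ 0.5706 gallon_US (4 s.f.). Final answer: 0.5706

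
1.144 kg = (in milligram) 1 milligram = 1e-06 kg, so 1.144 kg = 1.144 / 1e-06 = 1144000 milligram ≈ 1.144e+06 milligram (4 s.f.). Final answer: 1.144e+06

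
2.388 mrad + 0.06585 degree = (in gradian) 0.2252. Check: 1 mrad = 0.001 rad, so 2.388 mrad = 2.388 * 0.001 = 0.002388 rad. 1 degree = 0.017453293 rad, so 0.06585 degree = 0.06585 * 0.017453293 = 0.0011492993 rad. Sum: 0.002388 + 0.0011492993 = 0.0035372993 rad. 1 gradian = 0.015707963 rad, so 0.0035372993 rad = 0.0035372993 / 0.015707963 = 0.22519147 gradian ≈ 0.2252 gradian (4 s.f.).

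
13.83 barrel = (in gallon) 1 barrel = 0.15898729 m^3, so 13.83 barrel = 13.83 * 0.15898729 = 2.1987943 m^3. 1 gallon = 0.0037854118 m^3, so 2.1987943 m^3 = 2.1987943 / 0.0037854118 = 580.86 gallon ≈ 580.9 gallon (4 s.f.). Final answer: 580.9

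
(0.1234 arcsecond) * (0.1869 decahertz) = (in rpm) 1 arcsecond = 4.8481368e-06 rad, so 0.1234 arcsecond = 0.1234 * 4.8481368e-06 = 5.9826008e-07 rad. 1 decahertz = 10 Hz, so 0.1869 decahertz = 0.1869 * 10 = 1.869 Hz. Combine: 5.9826008e-07 rad * 1.869 Hz = 1.1181481e-06 rad/s. 1 rpm = 0.10471976 rad/s, so 1.1181481e-06 rad/s = 1.1181481e-06 / 0.10471976 = 1.0677528e-05 rpm ≈ 1.068e-05 rpm (4 s.f.). Final answer: 1.068e-05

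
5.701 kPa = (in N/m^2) 5701. Check: 1 kPa = 1000 Pa, so 5.701 kPa = 5.701 * 1000 = 5701 Pa. 5701 Pa = 5701 N/m^2.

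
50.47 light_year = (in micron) 1 light_year = 9.4607305e+15 m, so 50.47 light_year = 50.47 * 9.4607305e+15 = 4.7748307e+17 m. 1 micron = 1e-06 m, so 4.7748307e+17 m = 4.7748307e+17 / 1e-06 = 4.7748307e+23 micron ≈ 4.775e+23 micron (4 s.f.). Final answer: 4.775e+23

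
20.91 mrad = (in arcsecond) 4313. Check: 1 mrad = 0.001 rad, so 20.91 mrad = 20.91 * 0.001 = 0.02091 rad. 1 arcsecond = 4.8481368e-06 rad, so 0.02091 rad = 0.02091 / 4.8481368e-06 = 4312.9971 arcsecond ≈ 4313 arcsecond (4 s.f.).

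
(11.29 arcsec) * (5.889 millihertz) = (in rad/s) 1 arcsec = 4.8481368e-06 rad, so 11.29 arcsec = 11.29 * 4.8481368e-06 = 5.4735465e-05 rad. 1 millihertz = 0.001 Hz, so 5.889 millihertz = 5.889 * 0.001 = 0.005889 Hz. Combine: 5.4735465e-05 rad * 0.005889 Hz = 3.2233715e-07 rad/s. Result: 3.2233715e-07 rad/s ≈ 3.223e-07 rad/s (4 s.f.). Final answer: 3.223e-07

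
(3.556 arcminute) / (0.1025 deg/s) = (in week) 9.56e-07. Check: 1 arcminute = 0.00029088821 rad, so 3.556 arcminute = 3.556 * 0.00029088821 = 0.0010343985 rad. 1 deg/s = 0.017453293 rad/s, so 0.1025 deg/s = 0.1025 * 0.017453293 = 0.0017889625 rad/s. Combine: 0.0010343985 rad / 0.0017889625 rad/s = 0.57821138 s. 1 week = 604800 s, so 0.57821138 s = 0.57821138 / 604800 = 9.5603734e-07 week ≈ 9.56e-07 week (4 s.f.).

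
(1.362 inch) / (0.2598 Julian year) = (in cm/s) 4.22e-07. Check: 1 inch = 0.0254 m, so 1.362 inch = 1.362 * 0.0254 = 0.0345948 m. 1 Julian year = 31557600 s, so 0.2598 Julian year = 0.2598 * 31557600 = 8198664.5 s. Combine: 0.0345948 m / 8198664.5 s = 4.2195653e-09 m/s. 1 cm/s = 0.01 m/s, so 4.2195653e-09 m/s = 4.2195653e-09 / 0.01 = 4.2195653e-07 cm/s ≈ 4.22e-07 cm/s (4 s.f.).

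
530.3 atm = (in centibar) 1 atm = 101325 Pa, so 530.3 atm = 530.3 * 101325 = 53732647 Pa. 1 centibar = 1000 Pa, so 53732647 Pa = 53732647 / 1000 = 53732.647 centibar ≈ 5.373e+04 centibar (4 s.f.). Final answer: 5.373e+04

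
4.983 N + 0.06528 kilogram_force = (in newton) 5.623. Check: 4.983 N is already in N. 1 kilogram_force = 9.80665 N, so 0.06528 kilogram_force = 0.06528 * 9.80665 = 0.64017811 N. Sum: 4.983 + 0.64017811 = 5.6231781 N. 5.6231781 N = 5.6231781 newton ≈ 5.623 newton (4 s.f.).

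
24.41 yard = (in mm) 2.232e+04. Check: 1 yard = 0.9144 m, so 24.41 yard = 24.41 * 0.9144 = 22.320504 m. 1 mm = 0.001 m, so 22.320504 m = 22.320504 / 0.001 = 22320.504 mm ≈ 2.232e+04 mm (4 s.f.).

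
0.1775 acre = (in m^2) 1 acre = 4046.8564 m^2, so 0.1775 acre = 0.1775 * 4046.8564 = 718.31701 m^2. Result: 718.31701 m^2 ≈ 718.3 m^2 (4 s.f.). Final answer: 718.3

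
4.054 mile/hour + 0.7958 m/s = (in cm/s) 260.8. Check: 1 mile/hour = 0.44704 m/s, so 4.054 mile/hour = 4.054 * 0.44704 = 1.8123002 m/s. 0.7958 m/s is already in m/s. Sum: 1.8123002 + 0.7958 = 2.6081002 m/s. 1 cm/s = 0.01 m/s, so 2.6081002 m/s = 2.6081002 / 0.01 = 260.81002 cm/s ≈ 260.8 cm/s (4 s.f.).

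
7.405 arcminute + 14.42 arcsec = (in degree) 1 arcminute = 0.00029088821 rad, so 7.405 arcminute = 7.405 * 0.00029088821 = 0.0021540272 rad. 1 arcsec = 4.8481368e-06 rad, so 14.42 arcsec = 14.42 * 4.8481368e-06 = 6.9910133e-05 rad. Sum: 0.0021540272 + 6.9910133e-05 = 0.0022239373 rad. 1 degree = 0.017453293 rad, so 0.0022239373 rad = 0.0022239373 / 0.017453293 = 0.12742222 degree ≈ 0.1274 degree (4 s.f.). Final answer: 0.1274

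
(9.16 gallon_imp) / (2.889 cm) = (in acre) 0.0003562. Check: 1 gallon_imp = 0.00454609 m^3, so 9.16 gallon_imp = 9.16 * 0.00454609 = 0.041642184 m^3. 1 cm = 0.01 m, so 2.889 cm = 2.889 * 0.01 = 0.02889 m. Combine: 0.041642184 m^3 / 0.02889 m = 1.4414048 m^2. 1 acre = 4046.8564 m^2, so 1.4414048 m^2 = 1.4414048 / 4046.8564 = 0.00035617888 acre ≈ 0.0003562 acre (4 s.f.).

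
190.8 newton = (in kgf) 190.8 newton = 190.8 N. 1 kgf = 9.80665 N, so 190.8 N = 190.8 / 9.80665 = 19.456185 kgf ≈ 19.46 kgf (4 s.f.). Final answer: 19.46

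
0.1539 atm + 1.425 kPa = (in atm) 1 atm = 101325 Pa, so 0.1539 atm = 0.1539 * 101325 = 15593.918 Pa. 1 kPa = 1000 Pa, so 1.425 kPa = 1.425 * 1000 = 1425 Pa. Sum: 15593.918 + 1425 = 17018.918 Pa. 1 atm = 101325 Pa, so 17018.918 Pa = 17018.918 / 101325 = 0.16796366 atm ≈ 0.168 atm (4 s.f.). Final answer: 0.168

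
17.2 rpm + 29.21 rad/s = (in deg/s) 1 rpm = 0.10471976 rad/s, so 17.2 rpm = 17.2 * 0.10471976 = 1.8011798 rad/s. 29.21 rad/s is already in rad/s. Sum: 1.8011798 + 29.21 = 31.01118 rad/s. 1 deg/s = 0.017453293 rad/s, so 31.01118 rad/s = 31.01118 / 0.017453293 = 1776.8097 deg/s ≈ 1777 deg/s (4 s.f.). Final answer: 1777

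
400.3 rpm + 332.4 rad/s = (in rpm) 3574. Check: 1 rpm = 0.10471976 rad/s, so 400.3 rpm = 400.3 * 0.10471976 = 41.919318 rad/s. 332.4 rad/s is already in rad/s. Sum: 41.919318 + 332.4 = 374.31932 rad/s. 1 rpm = 0.10471976 rad/s, so 374.31932 rad/s = 374.31932 / 0.10471976 = 3574.4862 rpm ≈ 3574 rpm (4 s.f.).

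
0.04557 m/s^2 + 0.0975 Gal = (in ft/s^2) 0.1527. Check: 0.04557 m/s^2 is already in m/s^2. 1 Gal = 0.01 m/s^2, so 0.0975 Gal = 0.0975 * 0.01 = 0.000975 m/s^2. Sum: 0.04557 + 0.000975 = 0.046545 m/s^2. 1 ft/s^2 = 0.3048 m/s^2, so 0.046545 m/s^2 = 0.046545 / 0.3048 = 0.15270669 ft/s^2 ≈ 0.1527 ft/s^2 (4 s.f.).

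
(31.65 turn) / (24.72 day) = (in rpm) 1 turn = 6.2831853 rad, so 31.65 turn = 31.65 * 6.2831853 = 198.86281 rad. 1 day = 86400 s, so 24.72 day = 24.72 * 86400 = 2135808 s. Combine: 198.86281 rad / 2135808 s = 9.3108938e-05 rad/s. 1 rpm = 0.10471976 rad/s, so 9.3108938e-05 rad/s = 9.3108938e-05 / 0.10471976 = 0.00088912487 rpm ≈ 0.0008891 rpm (4 s.f.). Final answer: 0.0008891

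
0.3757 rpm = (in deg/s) 1 rpm = 0.10471976 rad/s, so 0.3757 rpm = 0.3757 * 0.10471976 = 0.039343212 rad/s. 1 deg/s = 0.017453293 rad/s, so 0.039343212 rad/s = 0.039343212 / 0.017453293 = 2.2542 deg/s ≈ 2.254 deg/s (4 s.f.). Final answer: 2.254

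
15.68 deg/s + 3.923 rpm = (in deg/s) 39.22. Check: 1 deg/s = 0.017453293 rad/s, so 15.68 deg/s = 15.68 * 0.017453293 = 0.27366763 rad/s. 1 rpm = 0.10471976 rad/s, so 3.923 rpm = 3.923 * 0.10471976 = 0.4108156 rad/s. Sum: 0.27366763 + 0.4108156 = 0.68448323 rad/s. 1 deg/s = 0.017453293 rad/s, so 0.68448323 rad/s = 0.68448323 / 0.017453293 = 39.218 deg/s ≈ 39.22 deg/s (4 s.f.).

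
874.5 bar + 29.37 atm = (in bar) 904.3. Check: 1 bar = 100000 Pa, so 874.5 bar = 874.5 * 100000 = 87450000 Pa. 1 atm = 101325 Pa, so 29.37 atm = 29.37 * 101325 = 2975915.2 Pa. Sum: 87450000 + 2975915.2 = 90425915 Pa. 1 bar = 100000 Pa, so 90425915 Pa = 90425915 / 100000 = 904.25915 bar ≈ 904.3 bar (4 s.f.).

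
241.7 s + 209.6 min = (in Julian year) 0.0004062. Check: 241.7 s is already in s. 1 min = 60 s, so 209.6 min = 209.6 * 60 = 12576 s. Sum: 241.7 + 12576 = 12817.7 s. 1 Julian year = 31557600 s, so 12817.7 s = 12817.7 / 31557600 = 0.0004061684 Julian year ≈ 0.0004062 Julian year (4 s.f.).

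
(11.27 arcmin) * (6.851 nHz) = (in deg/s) 1.287e-09. Check: 1 arcmin = 0.00029088821 rad, so 11.27 arcmin = 11.27 * 0.00029088821 = 0.0032783101 rad. 1 nHz = 1e-09 Hz, so 6.851 nHz = 6.851 * 1e-09 = 6.851e-09 Hz. Combine: 0.0032783101 rad * 6.851e-09 Hz = 2.2459703e-11 rad/s. 1 deg/s = 0.017453293 rad/s, so 2.2459703e-11 rad/s = 2.2459703e-11 / 0.017453293 = 1.2868462e-09 deg/s ≈ 1.287e-09 deg/s (4 s.f.).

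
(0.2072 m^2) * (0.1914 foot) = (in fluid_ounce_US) 0.2072 m^2 is already in m^2. 1 foot = 0.3048 m, so 0.1914 foot = 0.1914 * 0.3048 = 0.05833872 m. Combine: 0.2072 m^2 * 0.05833872 m = 0.012087783 m^3. 1 fluid_ounce_US = 2.957353e-05 m^3, so 0.012087783 m^3 = 0.012087783 / 2.957353e-05 = 408.73656 fluid_ounce_US ≈ 408.7 fluid_ounce_US (4 s.f.). Final answer: 408.7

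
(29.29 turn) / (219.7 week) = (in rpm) 1 turn = 6.2831853 rad, so 29.29 turn = 29.29 * 6.2831853 = 184.0345 rad. 1 week = 604800 s, so 219.7 week = 219.7 * 604800 = 1.3287456e+08 s. Combine: 184.0345 rad / 1.3287456e+08 s = 1.3850243e-06 rad/s. 1 rpm = 0.10471976 rad/s, so 1.3850243e-06 rad/s = 1.3850243e-06 / 0.10471976 = 1.3226008e-05 rpm ≈ 1.323e-05 rpm (4 s.f.). Final answer: 1.323e-05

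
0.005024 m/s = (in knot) 0.009766. Check: 1 knot = 0.51444444 m/s, so 0.005024 m/s = 0.005024 / 0.51444444 = 0.0097658747 knot ≈ 0.009766 knot (4 s.f.).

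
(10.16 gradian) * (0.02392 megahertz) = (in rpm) 3.645e+04. Check: 1 gradian = 0.015707963 rad, so 10.16 gradian = 10.16 * 0.015707963 = 0.15959291 rad. 1 megahertz = 1000000 Hz, so 0.02392 megahertz = 0.02392 * 1000000 = 23920 Hz. Combine: 0.15959291 rad * 23920 Hz = 3817.4623 rad/s. 1 rpm = 0.10471976 rad/s, so 3817.4623 rad/s = 3817.4623 / 0.10471976 = 36454.08 rpm ≈ 3.645e+04 rpm (4 s.f.).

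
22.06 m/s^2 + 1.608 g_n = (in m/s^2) 37.83. Check: 22.06 m/s^2 is already in m/s^2. 1 g_n = 9.80665 m/s^2, so 1.608 g_n = 1.608 * 9.80665 = 15.769093 m/s^2. Sum: 22.06 + 15.769093 = 37.829093 m/s^2. Result: 37.829093 m/s^2 ≈ 37.83 m/s^2 (4 s.f.).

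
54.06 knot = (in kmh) 100.1. Check: 1 knot = 0.51444444 m/s, so 54.06 knot = 54.06 * 0.51444444 = 27.810867 m/s. 1 kmh = 0.27777778 m/s, so 27.810867 m/s = 27.810867 / 0.27777778 = 100.11912 kmh ≈ 100.1 kmh (4 s.f.).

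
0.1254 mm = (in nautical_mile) 6.771e-08. Check: 1 mm = 0.001 m, so 0.1254 mm = 0.1254 * 0.001 = 0.0001254 m. 1 nautical_mile = 1852 m, so 0.0001254 m = 0.0001254 / 1852 = 6.7710583e-08 nautical_mile ≈ 6.771e-08 nautical_mile (4 s.f.).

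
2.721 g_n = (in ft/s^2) 87.55. Check: 1 g_n = 9.80665 m/s^2, so 2.721 g_n = 2.721 * 9.80665 = 26.683895 m/s^2. 1 ft/s^2 = 0.3048 m/s^2, so 26.683895 m/s^2 = 26.683895 / 0.3048 = 87.545586 ft/s^2 ≈ 87.55 ft/s^2 (4 s.f.).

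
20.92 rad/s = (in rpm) 199.8. Check: 1 rpm = 0.10471976 rad/s, so 20.92 rad/s = 20.92 / 0.10471976 = 199.77128 rpm ≈ 199.8 rpm (4 s.f.).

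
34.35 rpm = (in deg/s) 206.1. Check: 1 rpm = 0.10471976 rad/s, so 34.35 rpm = 34.35 * 0.10471976 = 3.5971236 rad/s. 1 deg/s = 0.017453293 rad/s, so 3.5971236 rad/s = 3.5971236 / 0.017453293 = 206.1 deg/s.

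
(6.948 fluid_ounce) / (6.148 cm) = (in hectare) 3.342e-07. Check: 1 fluid_ounce = 2.957353e-05 m^3, so 6.948 fluid_ounce = 6.948 * 2.957353e-05 = 0.00020547688 m^3. 1 cm = 0.01 m, so 6.148 cm = 6.148 * 0.01 = 0.06148 m. Combine: 0.00020547688 m^3 / 0.06148 m = 0.0033421744 m^2. 1 hectare = 10000 m^2, so 0.0033421744 m^2 = 0.0033421744 / 10000 = 3.3421744e-07 hectare ≈ 3.342e-07 hectare (4 s.f.).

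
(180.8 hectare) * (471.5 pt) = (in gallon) 1 hectare = 10000 m^2, so 180.8 hectare = 180.8 * 10000 = 1808000 m^2. 1 pt = 0.00035277778 m, so 471.5 pt = 471.5 * 0.00035277778 = 0.16633472 m. Combine: 1808000 m^2 * 0.16633472 m = 300733.18 m^3. 1 gallon = 0.0037854118 m^3, so 300733.18 m^3 = 300733.18 / 0.0037854118 = 79445301 gallon ≈ 7.945e+07 gallon (4 s.f.). Final answer: 7.945e+07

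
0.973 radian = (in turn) 0.973 radian = 0.973 rad. 1 turn = 6.2831853 rad, so 0.973 rad = 0.973 / 6.2831853 = 0.15485776 turn ≈ 0.1549 turn (4 s.f.). Final answer: 0.1549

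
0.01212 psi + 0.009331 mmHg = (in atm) 0.000837. Check: 1 psi = 6894.7573 Pa, so 0.01212 psi = 0.01212 * 6894.7573 = 83.564458 Pa. 1 mmHg = 133.32237 Pa, so 0.009331 mmHg = 0.009331 * 133.32237 = 1.244031 Pa. Sum: 83.564458 + 1.244031 = 84.808489 Pa. 1 atm = 101325 Pa, so 84.808489 Pa = 84.808489 / 101325 = 0.00083699471 atm ≈ 0.000837 atm (4 s.f.).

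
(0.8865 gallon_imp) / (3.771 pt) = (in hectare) 0.0003029. Check: 1 gallon_imp = 0.00454609 m^3, so 0.8865 gallon_imp = 0.8865 * 0.00454609 = 0.0040301088 m^3. 1 pt = 0.00035277778 m, so 3.771 pt = 3.771 * 0.00035277778 = 0.001330325 m. Combine: 0.0040301088 m^3 / 0.001330325 m = 3.0294167 m^2. 1 hectare = 10000 m^2, so 3.0294167 m^2 = 3.0294167 / 10000 = 0.00030294167 hectare ≈ 0.0003029 hectare (4 s.f.).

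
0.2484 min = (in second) 14.9. Check: 1 min = 60 s, so 0.2484 min = 0.2484 * 60 = 14.904 s. 14.904 s = 14.904 second ≈ 14.9 second (4 s.f.).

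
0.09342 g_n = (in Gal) 91.61. Check: 1 g_n = 9.80665 m/s^2, so 0.09342 g_n = 0.09342 * 9.80665 = 0.91613724 m/s^2. 1 Gal = 0.01 m/s^2, so 0.91613724 m/s^2 = 0.91613724 / 0.01 = 91.613724 Gal ≈ 91.61 Gal (4 s.f.).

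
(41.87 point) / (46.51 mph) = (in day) 1 point = 0.00035277778 m, so 41.87 point = 41.87 * 0.00035277778 = 0.014770806 m. 1 mph = 0.44704 m/s, so 46.51 mph = 46.51 * 0.44704 = 20.79183 m/s. Combine: 0.014770806 m / 20.79183 m/s = 0.00071041391 s. 1 day = 86400 s, so 0.00071041391 s = 0.00071041391 / 86400 = 8.2223832e-09 day ≈ 8.222e-09 day (4 s.f.). Final answer: 8.222e-09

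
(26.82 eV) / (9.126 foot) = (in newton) 1.545e-18. Check: 1 eV = 1.6021766e-19 J, so 26.82 eV = 26.82 * 1.6021766e-19 = 4.2970377e-18 J. 1 foot = 0.3048 m, so 9.126 foot = 9.126 * 0.3048 = 2.7816048 m. Combine: 4.2970377e-18 J / 2.7816048 m = 1.5448053e-18 N. 1.5448053e-18 N = 1.5448053e-18 newton ≈ 1.545e-18 newton (4 s.f.).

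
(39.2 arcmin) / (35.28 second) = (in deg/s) 1 arcmin = 0.00029088821 rad, so 39.2 arcmin = 39.2 * 0.00029088821 = 0.011402818 rad. 35.28 second = 35.28 s. Combine: 0.011402818 rad / 35.28 s = 0.00032320912 rad/s. 1 deg/s = 0.017453293 rad/s, so 0.00032320912 rad/s = 0.00032320912 / 0.017453293 = 0.018518519 deg/s ≈ 0.01852 deg/s (4 s.f.). Final answer: 0.01852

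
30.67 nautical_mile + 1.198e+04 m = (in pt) 1 nautical_mile = 1852 m, so 30.67 nautical_mile = 30.67 * 1852 = 56800.84 m. 1.198e+04 m is already in m. Sum: 56800.84 + 11980 = 68780.84 m. 1 pt = 0.00035277778 m, so 68780.84 m = 68780.84 / 0.00035277778 = 1.9496931e+08 pt ≈ 1.95e+08 pt (4 s.f.). Final answer: 1.95e+08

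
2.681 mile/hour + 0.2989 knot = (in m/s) 1.352. Check: 1 mile/hour = 0.44704 m/s, so 2.681 mile/hour = 2.681 * 0.44704 = 1.1985142 m/s. 1 knot = 0.51444444 m/s, so 0.2989 knot = 0.2989 * 0.51444444 = 0.15376744 m/s. Sum: 1.1985142 + 0.15376744 = 1.3522817 m/s. Result: 1.3522817 m/s ≈ 1.352 m/s (4 s.f.).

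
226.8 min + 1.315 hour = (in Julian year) 0.0005812. Check: 1 min = 60 s, so 226.8 min = 226.8 * 60 = 13608 s. 1 hour = 3600 s, so 1.315 hour = 1.315 * 3600 = 4734 s. Sum: 13608 + 4734 = 18342 s. 1 Julian year = 31557600 s, so 18342 s = 18342 / 31557600 = 0.00058122291 Julian year ≈ 0.0005812 Julian year (4 s.f.).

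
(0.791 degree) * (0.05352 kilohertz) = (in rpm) 1 degree = 0.017453293 rad, so 0.791 degree = 0.791 * 0.017453293 = 0.013805554 rad. 1 kilohertz = 1000 Hz, so 0.05352 kilohertz = 0.05352 * 1000 = 53.52 Hz. Combine: 0.013805554 rad * 53.52 Hz = 0.73887327 rad/s. 1 rpm = 0.10471976 rad/s, so 0.73887327 rad/s = 0.73887327 / 0.10471976 = 7.05572 rpm ≈ 7.056 rpm (4 s.f.). Final answer: 7.056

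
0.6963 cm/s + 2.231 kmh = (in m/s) 0.6267. Check: 1 cm/s = 0.01 m/s, so 0.6963 cm/s = 0.6963 * 0.01 = 0.006963 m/s. 1 kmh = 0.27777778 m/s, so 2.231 kmh = 2.231 * 0.27777778 = 0.61972222 m/s. Sum: 0.006963 + 0.61972222 = 0.62668522 m/s. Result: 0.62668522 m/s ≈ 0.6267 m/s (4 s.f.).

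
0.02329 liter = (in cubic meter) 2.329e-05. Check: 1 liter = 0.001 m^3, so 0.02329 liter = 0.02329 * 0.001 = 2.329e-05 m^3. 2.329e-05 m^3 = 2.329e-05 cubic meter.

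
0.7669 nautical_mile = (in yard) 1553. Check: 1 nautical_mile = 1852 m, so 0.7669 nautical_mile = 0.7669 * 1852 = 1420.2988 m. 1 yard = 0.9144 m, so 1420.2988 m = 1420.2988 / 0.9144 = 1553.2577 yard ≈ 1553 yard (4 s.f.).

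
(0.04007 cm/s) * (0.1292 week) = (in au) 1 cm/s = 0.01 m/s, so 0.04007 cm/s = 0.04007 * 0.01 = 0.0004007 m/s. 1 week = 604800 s, so 0.1292 week = 0.1292 * 604800 = 78140.16 s. Combine: 0.0004007 m/s * 78140.16 s = 31.310762 m. 1 au = 1.4959787e+11 m, so 31.310762 m = 31.310762 / 1.4959787e+11 = 2.0929952e-10 au ≈ 2.093e-10 au (4 s.f.). Final answer: 2.093e-10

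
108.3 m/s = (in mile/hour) 1 mile/hour = 0.44704 m/s, so 108.3 m/s = 108.3 / 0.44704 = 242.2602 mile/hour ≈ 242.3 mile/hour (4 s.f.). Final answer: 242.3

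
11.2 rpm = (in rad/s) 1.173. Check: 1 rpm = 0.10471976 rad/s, so 11.2 rpm = 11.2 * 0.10471976 = 1.1728613 rad/s. Result: 1.1728613 rad/s ≈ 1.173 rad/s (4 s.f.).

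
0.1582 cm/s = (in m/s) 0.001582. Check: 1 cm/s = 0.01 m/s, so 0.1582 cm/s = 0.1582 * 0.01 = 0.001582 m/s. Result: 0.001582 m/s.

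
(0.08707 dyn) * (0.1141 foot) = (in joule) 3.028e-08. Check: 1 dyn = 1e-05 N, so 0.08707 dyn = 0.08707 * 1e-05 = 8.707e-07 N. 1 foot = 0.3048 m, so 0.1141 foot = 0.1141 * 0.3048 = 0.03477768 m. Combine: 8.707e-07 N * 0.03477768 m = 3.0280926e-08 J. 3.0280926e-08 J = 3.0280926e-08 joule ≈ 3.028e-08 joule (4 s.f.).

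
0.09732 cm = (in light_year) 1.029e-19. Check: 1 cm = 0.01 m, so 0.09732 cm = 0.09732 * 0.01 = 0.0009732 m. 1 light_year = 9.4607305e+15 m, so 0.0009732 m = 0.0009732 / 9.4607305e+15 = 1.0286732e-19 light_year ≈ 1.029e-19 light_year (4 s.f.).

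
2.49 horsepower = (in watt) 1857. Check: 1 horsepower = 745.69987 W, so 2.49 horsepower = 2.49 * 745.69987 = 1856.7927 W. 1856.7927 W = 1856.7927 watt ≈ 1857 watt (4 s.f.).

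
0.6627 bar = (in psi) 9.612. Check: 1 bar = 100000 Pa, so 0.6627 bar = 0.6627 * 100000 = 66270 Pa. 1 psi = 6894.7573 Pa, so 66270 Pa = 66270 / 6894.7573 = 9.6116509 psi ≈ 9.612 psi (4 s.f.).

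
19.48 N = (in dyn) 1.948e+06. Check: 1 dyn = 1e-05 N, so 19.48 N = 19.48 / 1e-05 = 1948000 dyn ≈ 1.948e+06 dyn (4 s.f.).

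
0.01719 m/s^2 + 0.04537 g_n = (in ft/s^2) 0.01719 m/s^2 is already in m/s^2. 1 g_n = 9.80665 m/s^2, so 0.04537 g_n = 0.04537 * 9.80665 = 0.44492771 m/s^2. Sum: 0.01719 + 0.44492771 = 0.46211771 m/s^2. 1 ft/s^2 = 0.3048 m/s^2, so 0.46211771 m/s^2 = 0.46211771 / 0.3048 = 1.5161342 ft/s^2 ≈ 1.516 ft/s^2 (4 s.f.). Final answer: 1.516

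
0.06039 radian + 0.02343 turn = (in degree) 0.06039 radian = 0.06039 rad. 1 turn = 6.2831853 rad, so 0.02343 turn = 0.02343 * 6.2831853 = 0.14721503 rad. Sum: 0.06039 + 0.14721503 = 0.20760503 rad. 1 degree = 0.017453293 rad, so 0.20760503 rad = 0.20760503 / 0.017453293 = 11.894892 degree ≈ 11.89 degree (4 s.f.). Final answer: 11.89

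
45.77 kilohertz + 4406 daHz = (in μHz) 1 kilohertz = 1000 Hz, so 45.77 kilohertz = 45.77 * 1000 = 45770 Hz. 1 daHz = 10 Hz, so 4406 daHz = 4406 * 10 = 44060 Hz. Sum: 45770 + 44060 = 89830 Hz. 1 μHz = 1e-06 Hz, so 89830 Hz = 89830 / 1e-06 = 8.983e+10 μHz. Final answer: 8.983e+10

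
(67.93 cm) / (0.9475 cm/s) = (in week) 0.0001185. Check: 1 cm = 0.01 m, so 67.93 cm = 67.93 * 0.01 = 0.6793 m. 1 cm/s = 0.01 m/s, so 0.9475 cm/s = 0.9475 * 0.01 = 0.009475 m/s. Combine: 0.6793 m / 0.009475 m/s = 71.693931 s. 1 week = 604800 s, so 71.693931 s = 71.693931 / 604800 = 0.00011854155 week ≈ 0.0001185 week (4 s.f.).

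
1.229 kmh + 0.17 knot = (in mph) 0.9593. Check: 1 kmh = 0.27777778 m/s, so 1.229 kmh = 1.229 * 0.27777778 = 0.34138889 m/s. 1 knot = 0.51444444 m/s, so 0.17 knot = 0.17 * 0.51444444 = 0.087455556 m/s. Sum: 0.34138889 + 0.087455556 = 0.42884444 m/s. 1 mph = 0.44704 m/s, so 0.42884444 m/s = 0.42884444 / 0.44704 = 0.9592977 mph ≈ 0.9593 mph (4 s.f.).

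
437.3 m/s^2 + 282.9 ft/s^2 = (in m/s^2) 437.3 m/s^2 is already in m/s^2. 1 ft/s^2 = 0.3048 m/s^2, so 282.9 ft/s^2 = 282.9 * 0.3048 = 86.22792 m/s^2. Sum: 437.3 + 86.22792 = 523.52792 m/s^2. Result: 523.52792 m/s^2 ≈ 523.5 m/s^2 (4 s.f.). Final answer: 523.5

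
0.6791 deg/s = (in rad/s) 0.01185. Check: 1 deg/s = 0.017453293 rad/s, so 0.6791 deg/s = 0.6791 * 0.017453293 = 0.011852531 rad/s. Result: 0.011852531 rad/s ≈ 0.01185 rad/s (4 s.f.).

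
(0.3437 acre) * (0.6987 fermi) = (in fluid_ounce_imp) 3.42e-08. Check: 1 acre = 4046.8564 m^2, so 0.3437 acre = 0.3437 * 4046.8564 = 1390.9046 m^2. 1 fermi = 1e-15 m, so 0.6987 fermi = 0.6987 * 1e-15 = 6.987e-16 m. Combine: 1390.9046 m^2 * 6.987e-16 m = 9.7182501e-13 m^3. 1 fluid_ounce_imp = 2.8413063e-05 m^3, so 9.7182501e-13 m^3 = 9.7182501e-13 / 2.8413063e-05 = 3.4203459e-08 fluid_ounce_imp ≈ 3.42e-08 fluid_ounce_imp (4 s.f.).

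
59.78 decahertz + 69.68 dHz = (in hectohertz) 1 decahertz = 10 Hz, so 59.78 decahertz = 59.78 * 10 = 597.8 Hz. 1 dHz = 0.1 Hz, so 69.68 dHz = 69.68 * 0.1 = 6.968 Hz. Sum: 597.8 + 6.968 = 604.768 Hz. 1 hectohertz = 100 Hz, so 604.768 Hz = 604.768 / 100 = 6.04768 hectohertz ≈ 6.048 hectohertz (4 s.f.). Final answer: 6.048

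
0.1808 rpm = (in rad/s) 1 rpm = 0.10471976 rad/s, so 0.1808 rpm = 0.1808 * 0.10471976 = 0.018933332 rad/s. Result: 0.018933332 rad/s ≈ 0.01893 rad/s (4 s.f.). Final answer: 0.01893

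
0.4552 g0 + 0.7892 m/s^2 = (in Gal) 1 g0 = 9.80665 m/s^2, so 0.4552 g0 = 0.4552 * 9.80665 = 4.4639871 m/s^2. 0.7892 m/s^2 is already in m/s^2. Sum: 4.4639871 + 0.7892 = 5.2531871 m/s^2. 1 Gal = 0.01 m/s^2, so 5.2531871 m/s^2 = 5.2531871 / 0.01 = 525.31871 Gal ≈ 525.3 Gal (4 s.f.). Final answer: 525.3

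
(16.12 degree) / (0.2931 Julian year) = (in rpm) 1 degree = 0.017453293 rad, so 16.12 degree = 16.12 * 0.017453293 = 0.28134708 rad. 1 Julian year = 31557600 s, so 0.2931 Julian year = 0.2931 * 31557600 = 9249532.6 s. Combine: 0.28134708 rad / 9249532.6 s = 3.0417437e-08 rad/s. 1 rpm = 0.10471976 rad/s, so 3.0417437e-08 rad/s = 3.0417437e-08 / 0.10471976 = 2.9046513e-07 rpm ≈ 2.905e-07 rpm (4 s.f.). Final answer: 2.905e-07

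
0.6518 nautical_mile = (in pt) 1 nautical_mile = 1852 m, so 0.6518 nautical_mile = 0.6518 * 1852 = 1207.1336 m. 1 pt = 0.00035277778 m, so 1207.1336 m = 1207.1336 / 0.00035277778 = 3421796 pt ≈ 3.422e+06 pt (4 s.f.). Final answer: 3.422e+06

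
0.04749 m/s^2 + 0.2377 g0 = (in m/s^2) 2.379. Check: 0.04749 m/s^2 is already in m/s^2. 1 g0 = 9.80665 m/s^2, so 0.2377 g0 = 0.2377 * 9.80665 = 2.3310407 m/s^2. Sum: 0.04749 + 2.3310407 = 2.3785307 m/s^2. Result: 2.3785307 m/s^2 ≈ 2.379 m/s^2 (4 s.f.).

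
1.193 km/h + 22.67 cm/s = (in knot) 1.085. Check: 1 km/h = 0.27777778 m/s, so 1.193 km/h = 1.193 * 0.27777778 = 0.33138889 m/s. 1 cm/s = 0.01 m/s, so 22.67 cm/s = 22.67 * 0.01 = 0.2267 m/s. Sum: 0.33138889 + 0.2267 = 0.55808889 m/s. 1 knot = 0.51444444 m/s, so 0.55808889 m/s = 0.55808889 / 0.51444444 = 1.084838 knot ≈ 1.085 knot (4 s.f.).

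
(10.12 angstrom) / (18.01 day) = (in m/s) 6.504e-16. Check: 1 angstrom = 1e-10 m, so 10.12 angstrom = 10.12 * 1e-10 = 1.012e-09 m. 1 day = 86400 s, so 18.01 day = 18.01 * 86400 = 1556064 s. Combine: 1.012e-09 m / 1556064 s = 6.5035885e-16 m/s. Result: 6.5035885e-16 m/s ≈ 6.504e-16 m/s (4 s.f.).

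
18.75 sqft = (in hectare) 0.0001742. Check: 1 sqft = 0.09290304 m^2, so 18.75 sqft = 18.75 * 0.09290304 = 1.741932 m^2. 1 hectare = 10000 m^2, so 1.741932 m^2 = 1.741932 / 10000 = 0.0001741932 hectare ≈ 0.0001742 hectare (4 s.f.).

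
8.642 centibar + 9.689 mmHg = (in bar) 1 centibar = 1000 Pa, so 8.642 centibar = 8.642 * 1000 = 8642 Pa. 1 mmHg = 133.32237 Pa, so 9.689 mmHg = 9.689 * 133.32237 = 1291.7604 Pa. Sum: 8642 + 1291.7604 = 9933.7604 Pa. 1 bar = 100000 Pa, so 9933.7604 Pa = 9933.7604 / 100000 = 0.099337604 bar ≈ 0.09934 bar (4 s.f.). Final answer: 0.09934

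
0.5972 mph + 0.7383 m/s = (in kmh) 1 mph = 0.44704 m/s, so 0.5972 mph = 0.5972 * 0.44704 = 0.26697229 m/s. 0.7383 m/s is already in m/s. Sum: 0.26697229 + 0.7383 = 1.0052723 m/s. 1 kmh = 0.27777778 m/s, so 1.0052723 m/s = 1.0052723 / 0.27777778 = 3.6189802 kmh ≈ 3.619 kmh (4 s.f.). Final answer: 3.619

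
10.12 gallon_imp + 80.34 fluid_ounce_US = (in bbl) 0.3043. Check: 1 gallon_imp = 0.00454609 m^3, so 10.12 gallon_imp = 10.12 * 0.00454609 = 0.046006431 m^3. 1 fluid_ounce_US = 2.957353e-05 m^3, so 80.34 fluid_ounce_US = 80.34 * 2.957353e-05 = 0.0023759374 m^3. Sum: 0.046006431 + 0.0023759374 = 0.048382368 m^3. 1 bbl = 0.15898729 m^3, so 0.048382368 m^3 = 0.048382368 / 0.15898729 = 0.30431594 bbl ≈ 0.3043 bbl (4 s.f.).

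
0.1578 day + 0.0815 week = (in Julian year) 1 day = 86400 s, so 0.1578 day = 0.1578 * 86400 = 13633.92 s. 1 week = 604800 s, so 0.0815 week = 0.0815 * 604800 = 49291.2 s. Sum: 13633.92 + 49291.2 = 62925.12 s. 1 Julian year = 31557600 s, so 62925.12 s = 62925.12 / 31557600 = 0.0019939767 Julian year ≈ 0.001994 Julian year (4 s.f.). Final answer: 0.001994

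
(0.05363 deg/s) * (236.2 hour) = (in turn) 126.7. Check: 1 deg/s = 0.017453293 rad/s, so 0.05363 deg/s = 0.05363 * 0.017453293 = 0.00093602008 rad/s. 1 hour = 3600 s, so 236.2 hour = 236.2 * 3600 = 850320 s. Combine: 0.00093602008 rad/s * 850320 s = 795.91659 rad. 1 turn = 6.2831853 rad, so 795.91659 rad = 795.91659 / 6.2831853 = 126.67406 turn ≈ 126.7 turn (4 s.f.).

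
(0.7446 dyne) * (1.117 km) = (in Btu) 1 dyne = 1e-05 N, so 0.7446 dyne = 0.7446 * 1e-05 = 7.446e-06 N. 1 km = 1000 m, so 1.117 km = 1.117 * 1000 = 1117 m. Combine: 7.446e-06 N * 1117 m = 0.008317182 J. 1 Btu = 1055.0559 J, so 0.008317182 J = 0.008317182 / 1055.0559 = 7.8831675e-06 Btu ≈ 7.883e-06 Btu (4 s.f.). Final answer: 7.883e-06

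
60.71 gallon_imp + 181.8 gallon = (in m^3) 0.9642. Check: 1 gallon_imp = 0.00454609 m^3, so 60.71 gallon_imp = 60.71 * 0.00454609 = 0.27599312 m^3. 1 gallon = 0.0037854118 m^3, so 181.8 gallon = 181.8 * 0.0037854118 = 0.68818786 m^3. Sum: 0.27599312 + 0.68818786 = 0.96418099 m^3. Result: 0.96418099 m^3 ≈ 0.9642 m^3 (4 s.f.).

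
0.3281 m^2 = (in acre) 1 acre = 4046.8564 m^2, so 0.3281 m^2 = 0.3281 / 4046.8564 = 8.1075276e-05 acre ≈ 8.108e-05 acre (4 s.f.). Final answer: 8.108e-05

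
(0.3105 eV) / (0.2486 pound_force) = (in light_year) 4.755e-36. Check: 1 eV = 1.6021766e-19 J, so 0.3105 eV = 0.3105 * 1.6021766e-19 = 4.9747584e-20 J. 1 pound_force = 4.4482216 N, so 0.2486 pound_force = 0.2486 * 4.4482216 = 1.1058279 N. Combine: 4.9747584e-20 J / 1.1058279 N = 4.4986733e-20 m. 1 light_year = 9.4607305e+15 m, so 4.4986733e-20 m = 4.4986733e-20 / 9.4607305e+15 = 4.7551015e-36 light_year ≈ 4.755e-36 light_year (4 s.f.).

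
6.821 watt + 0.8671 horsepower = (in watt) 6.821 watt = 6.821 W. 1 horsepower = 745.69987 W, so 0.8671 horsepower = 0.8671 * 745.69987 = 646.59636 W. Sum: 6.821 + 646.59636 = 653.41736 W. 653.41736 W = 653.41736 watt ≈ 653.4 watt (4 s.f.). Final answer: 653.4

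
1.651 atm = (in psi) 1 atm = 101325 Pa, so 1.651 atm = 1.651 * 101325 = 167287.58 Pa. 1 psi = 6894.7573 Pa, so 167287.58 Pa = 167287.58 / 6894.7573 = 24.263011 psi ≈ 24.26 psi (4 s.f.). Final answer: 24.26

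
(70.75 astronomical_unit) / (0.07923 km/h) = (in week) 7.952e+08. Check: 1 astronomical_unit = 1.4959787e+11 m, so 70.75 astronomical_unit = 70.75 * 1.4959787e+11 = 1.0584049e+13 m. 1 km/h = 0.27777778 m/s, so 0.07923 km/h = 0.07923 * 0.27777778 = 0.022008333 m/s. Combine: 1.0584049e+13 m / 0.022008333 m/s = 4.8091099e+14 s. 1 week = 604800 s, so 4.8091099e+14 s = 4.8091099e+14 / 604800 = 7.9515706e+08 week ≈ 7.952e+08 week (4 s.f.).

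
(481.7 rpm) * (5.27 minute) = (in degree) 9.139e+05. Check: 1 rpm = 0.10471976 rad/s, so 481.7 rpm = 481.7 * 0.10471976 = 50.443506 rad/s. 1 minute = 60 s, so 5.27 minute = 5.27 * 60 = 316.2 s. Combine: 50.443506 rad/s * 316.2 s = 15950.237 rad. 1 degree = 0.017453293 rad, so 15950.237 rad = 15950.237 / 0.017453293 = 913881.24 degree ≈ 9.139e+05 degree (4 s.f.).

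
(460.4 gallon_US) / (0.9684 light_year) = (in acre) 4.701e-20. Check: 1 gallon_US = 0.0037854118 m^3, so 460.4 gallon_US = 460.4 * 0.0037854118 = 1.7428036 m^3. 1 light_year = 9.4607305e+15 m, so 0.9684 light_year = 0.9684 * 9.4607305e+15 = 9.1617714e+15 m. Combine: 1.7428036 m^3 / 9.1617714e+15 m = 1.9022561e-16 m^2. 1 acre = 4046.8564 m^2, so 1.9022561e-16 m^2 = 1.9022561e-16 / 4046.8564 = 4.7005773e-20 acre ≈ 4.701e-20 acre (4 s.f.).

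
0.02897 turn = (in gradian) 11.59. Check: 1 turn = 6.2831853 rad, so 0.02897 turn = 0.02897 * 6.2831853 = 0.18202388 rad. 1 gradian = 0.015707963 rad, so 0.18202388 rad = 0.18202388 / 0.015707963 = 11.588 gradian ≈ 11.59 gradian (4 s.f.).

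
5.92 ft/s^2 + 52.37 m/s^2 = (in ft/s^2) 177.7. Check: 1 ft/s^2 = 0.3048 m/s^2, so 5.92 ft/s^2 = 5.92 * 0.3048 = 1.804416 m/s^2. 52.37 m/s^2 is already in m/s^2. Sum: 1.804416 + 52.37 = 54.174416 m/s^2. 1 ft/s^2 = 0.3048 m/s^2, so 54.174416 m/s^2 = 54.174416 / 0.3048 = 177.73759 ft/s^2 ≈ 177.7 ft/s^2 (4 s.f.).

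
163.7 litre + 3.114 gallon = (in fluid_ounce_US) 5934. Check: 1 litre = 0.001 m^3, so 163.7 litre = 163.7 * 0.001 = 0.1637 m^3. 1 gallon = 0.0037854118 m^3, so 3.114 gallon = 3.114 * 0.0037854118 = 0.011787772 m^3. Sum: 0.1637 + 0.011787772 = 0.17548777 m^3. 1 fluid_ounce_US = 2.957353e-05 m^3, so 0.17548777 m^3 = 0.17548777 / 2.957353e-05 = 5933.9475 fluid_ounce_US ≈ 5934 fluid_ounce_US (4 s.f.).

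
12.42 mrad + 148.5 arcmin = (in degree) 1 mrad = 0.001 rad, so 12.42 mrad = 12.42 * 0.001 = 0.01242 rad. 1 arcmin = 0.00029088821 rad, so 148.5 arcmin = 148.5 * 0.00029088821 = 0.043196899 rad. Sum: 0.01242 + 0.043196899 = 0.055616899 rad. 1 degree = 0.017453293 rad, so 0.055616899 rad = 0.055616899 / 0.017453293 = 3.1866136 degree ≈ 3.187 degree (4 s.f.). Final answer: 3.187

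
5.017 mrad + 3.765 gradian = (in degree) 3.676. Check: 1 mrad = 0.001 rad, so 5.017 mrad = 5.017 * 0.001 = 0.005017 rad. 1 gradian = 0.015707963 rad, so 3.765 gradian = 3.765 * 0.015707963 = 0.059140482 rad. Sum: 0.005017 + 0.059140482 = 0.064157482 rad. 1 degree = 0.017453293 rad, so 0.064157482 rad = 0.064157482 / 0.017453293 = 3.6759529 degree ≈ 3.676 degree (4 s.f.).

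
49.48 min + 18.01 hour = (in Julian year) 0.002149. Check: 1 min = 60 s, so 49.48 min = 49.48 * 60 = 2968.8 s. 1 hour = 3600 s, so 18.01 hour = 18.01 * 3600 = 64836 s. Sum: 2968.8 + 64836 = 67804.8 s. 1 Julian year = 31557600 s, so 67804.8 s = 67804.8 / 31557600 = 0.0021486045 Julian year ≈ 0.002149 Julian year (4 s.f.).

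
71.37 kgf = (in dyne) 1 kgf = 9.80665 N, so 71.37 kgf = 71.37 * 9.80665 = 699.90061 N. 1 dyne = 1e-05 N, so 699.90061 N = 699.90061 / 1e-05 = 69990061 dyne ≈ 6.999e+07 dyne (4 s.f.). Final answer: 6.999e+07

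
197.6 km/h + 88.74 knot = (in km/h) 1 km/h = 0.27777778 m/s, so 197.6 km/h = 197.6 * 0.27777778 = 54.888889 m/s. 1 knot = 0.51444444 m/s, so 88.74 knot = 88.74 * 0.51444444 = 45.6518 m/s. Sum: 54.888889 + 45.6518 = 100.54069 m/s. 1 km/h = 0.27777778 m/s, so 100.54069 m/s = 100.54069 / 0.27777778 = 361.94648 km/h ≈ 361.9 km/h (4 s.f.). Final answer: 361.9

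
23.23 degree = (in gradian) 1 degree = 0.017453293 rad, so 23.23 degree = 23.23 * 0.017453293 = 0.40543999 rad. 1 gradian = 0.015707963 rad, so 0.40543999 rad = 0.40543999 / 0.015707963 = 25.811111 gradian ≈ 25.81 gradian (4 s.f.). Final answer: 25.81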